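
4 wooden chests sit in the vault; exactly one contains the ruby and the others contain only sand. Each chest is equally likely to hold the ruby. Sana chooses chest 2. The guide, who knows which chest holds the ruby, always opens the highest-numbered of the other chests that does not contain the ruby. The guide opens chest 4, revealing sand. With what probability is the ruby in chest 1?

Apply Bayes' rule, conditioning on where the ruby actually is.
If it is in any of chests 1, 2, and 3 (prior 1/4 each): chest 4 is the highest-numbered option available, probability 1; weight (1/4)·1 = 1/4 each.
If it is in chest 4 (prior 1/4): the guide opened chest 4, so this case is ruled out; weight (1/4)·0 = 0.
The weights sum to 3/4.
So P(the ruby in chest 1 | the guide opened chest 4) = (1/4) / (3/4) = 1/3.

1/3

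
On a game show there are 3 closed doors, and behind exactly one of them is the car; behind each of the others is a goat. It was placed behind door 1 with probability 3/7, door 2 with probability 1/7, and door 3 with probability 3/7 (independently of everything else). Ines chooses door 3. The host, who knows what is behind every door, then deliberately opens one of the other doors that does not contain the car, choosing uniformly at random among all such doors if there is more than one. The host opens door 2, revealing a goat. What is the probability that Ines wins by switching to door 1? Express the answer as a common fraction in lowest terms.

2/3

Apply Bayes' rule, conditioning on where the car actually is.
If it is behind door 1 (prior 3/7): the host has no choice, probability 1; weight (3/7)·1 = 3/7.
If it is behind door 2 (prior 1/7): the host opened door 2, so this case is ruled out; weight (1/7)·0 = 0.
If it is behind door 3 (prior 3/7): the host has 2 equally likely choices, so probability 1/2; weight (3/7)·(1/2) = 3/14.
The weights sum to 9/14.
So P(the car behind door 1 | the host opened door 2) = (3/7) / (9/14) = 2/3.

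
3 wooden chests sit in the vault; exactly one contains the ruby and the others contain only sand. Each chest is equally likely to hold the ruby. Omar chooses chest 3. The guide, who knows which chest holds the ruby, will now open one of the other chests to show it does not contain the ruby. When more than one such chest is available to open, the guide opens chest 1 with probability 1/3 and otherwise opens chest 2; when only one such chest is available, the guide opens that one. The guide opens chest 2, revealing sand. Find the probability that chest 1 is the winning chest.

3/5

Condition on the true location of the ruby.
If it is in chest 1 (prior 1/3): only chest 2 is available, probability 1; weight (1/3)·1 = 1/3.
If it is in chest 2 (prior 1/3): the guide opened chest 2, so this case is ruled out; weight (1/3)·0 = 0.
If it is in chest 3 (prior 1/3): chest 1 is available but not opened, probability 2/3; weight (1/3)·(2/3) = 2/9.
The weights sum to 5/9.
So P(the ruby in chest 1 | the guide opened chest 2) = (1/3) / (5/9) = 3/5.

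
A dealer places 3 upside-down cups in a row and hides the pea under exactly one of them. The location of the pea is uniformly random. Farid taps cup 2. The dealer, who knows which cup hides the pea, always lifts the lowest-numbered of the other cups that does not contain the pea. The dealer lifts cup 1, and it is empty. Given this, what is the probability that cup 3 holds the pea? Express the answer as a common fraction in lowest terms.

1/2

Apply Bayes' rule, conditioning on where the pea actually is.
If it is under cup 1 (prior 1/3): the dealer opened cup 1, so this case is ruled out; weight (1/3)·0 = 0.
If it is under either of cups 2 and 3 (prior 1/3 each): cup 1 is the lowest-numbered option available, probability 1; weight (1/3)·1 = 1/3 each.
The weights sum to 2/3.
So P(the pea under cup 3 | the dealer opened cup 1) = (1/3) / (2/3) = 1/2.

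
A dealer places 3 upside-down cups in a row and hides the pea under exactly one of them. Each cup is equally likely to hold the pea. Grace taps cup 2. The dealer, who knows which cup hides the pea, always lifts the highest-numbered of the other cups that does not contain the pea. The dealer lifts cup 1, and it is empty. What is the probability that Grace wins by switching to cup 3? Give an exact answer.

Condition on the true location of the pea.
If it is under cup 1 (prior 1/3): the dealer opened cup 1, so this case is ruled out; weight (1/3)·0 = 0.
If it is under cup 2 (prior 1/3): the dealer would have opened cup 3 instead, probability 0; weight (1/3)·0 = 0.
If it is under cup 3 (prior 1/3): cup 1 is the highest-numbered option available, probability 1; weight (1/3)·1 = 1/3.
The weights sum to 1/3.
So P(the pea under cup 3 | the dealer opened cup 1) = (1/3) / (1/3) = 1.

1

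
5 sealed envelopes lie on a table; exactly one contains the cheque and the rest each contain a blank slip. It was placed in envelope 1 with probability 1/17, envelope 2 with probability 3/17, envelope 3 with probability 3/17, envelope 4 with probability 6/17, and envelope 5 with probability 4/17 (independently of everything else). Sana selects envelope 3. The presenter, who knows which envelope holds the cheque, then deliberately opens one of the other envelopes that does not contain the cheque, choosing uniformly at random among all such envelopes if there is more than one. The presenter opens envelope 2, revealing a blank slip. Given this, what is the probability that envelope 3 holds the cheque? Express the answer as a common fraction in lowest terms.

9/53

Condition on the true location of the cheque.
If it is in envelope 1 (prior 1/17): the presenter has 3 equally likely choices, so probability 1/3; weight (1/17)·(1/3) = 1/51.
If it is in envelope 2 (prior 3/17): the presenter opened envelope 2, so this case is ruled out; weight (3/17)·0 = 0.
If it is in envelope 3 (prior 3/17): the presenter has 4 equally likely choices, so probability 1/4; weight (3/17)·(1/4) = 3/68.
If it is in envelope 4 (prior 6/17): the presenter has 3 equally likely choices, so probability 1/3; weight (6/17)·(1/3) = 2/17.
If it is in envelope 5 (prior 4/17): the presenter has 3 equally likely choices, so probability 1/3; weight (4/17)·(1/3) = 4/51.
The weights sum to 53/204.
So P(the cheque in envelope 3 | the presenter opened envelope 2) = (3/68) / (53/204) = 9/53.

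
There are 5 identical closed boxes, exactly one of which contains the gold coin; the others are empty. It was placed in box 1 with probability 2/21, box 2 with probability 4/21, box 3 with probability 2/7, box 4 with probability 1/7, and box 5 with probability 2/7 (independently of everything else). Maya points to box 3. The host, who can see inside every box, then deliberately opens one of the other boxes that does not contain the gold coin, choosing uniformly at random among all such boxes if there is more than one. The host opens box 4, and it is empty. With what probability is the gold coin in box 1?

4/33

Consider each possible location of the gold coin in turn.
If it is in box 1 (prior 2/21): the host has 3 equally likely choices, so probability 1/3; weight (2/21)·(1/3) = 2/63.
If it is in box 2 (prior 4/21): the host has 3 equally likely choices, so probability 1/3; weight (4/21)·(1/3) = 4/63.
If it is in box 3 (prior 2/7): the host has 4 equally likely choices, so probability 1/4; weight (2/7)·(1/4) = 1/14.
If it is in box 4 (prior 1/7): the host opened box 4, so this case is ruled out; weight (1/7)·0 = 0.
If it is in box 5 (prior 2/7): the host has 3 equally likely choices, so probability 1/3; weight (2/7)·(1/3) = 2/21.
The weights sum to 11/42.
So P(the gold coin in box 1 | the host opened box 4) = (2/63) / (11/42) = 4/33.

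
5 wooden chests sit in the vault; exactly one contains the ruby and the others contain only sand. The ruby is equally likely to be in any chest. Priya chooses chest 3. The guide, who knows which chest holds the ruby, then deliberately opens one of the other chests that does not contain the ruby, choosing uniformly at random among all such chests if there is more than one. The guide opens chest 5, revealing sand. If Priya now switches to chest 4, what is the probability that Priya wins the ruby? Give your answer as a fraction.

Apply Bayes' rule, conditioning on where the ruby actually is.
If it is in any of chests 1, 2, and 4 (prior 1/5 each): the guide has 3 equally likely choices, so probability 1/3; weight (1/5)·(1/3) = 1/15 each.
If it is in chest 3 (prior 1/5): the guide has 4 equally likely choices, so probability 1/4; weight (1/5)·(1/4) = 1/20.
If it is in chest 5 (prior 1/5): the guide opened chest 5, so this case is ruled out; weight (1/5)·0 = 0.
The weights sum to 1/4.
So P(the ruby in chest 4 | the guide opened chest 5) = (1/15) / (1/4) = 4/15.

4/15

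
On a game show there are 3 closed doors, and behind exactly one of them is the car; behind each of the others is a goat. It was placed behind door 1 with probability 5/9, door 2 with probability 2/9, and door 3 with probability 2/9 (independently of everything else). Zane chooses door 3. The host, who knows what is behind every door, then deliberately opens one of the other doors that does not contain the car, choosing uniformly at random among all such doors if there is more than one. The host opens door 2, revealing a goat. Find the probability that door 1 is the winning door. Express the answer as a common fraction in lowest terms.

5/6

Consider each possible location of the car in turn.
If it is behind door 1 (prior 5/9): the host has no choice, probability 1; weight (5/9)·1 = 5/9.
If it is behind door 2 (prior 2/9): the host opened door 2, so this case is ruled out; weight (2/9)·0 = 0.
If it is behind door 3 (prior 2/9): the host has 2 equally likely choices, so probability 1/2; weight (2/9)·(1/2) = 1/9.
The weights sum to 2/3.
So P(the car behind door 1 | the host opened door 2) = (5/9) / (2/3) = 5/6.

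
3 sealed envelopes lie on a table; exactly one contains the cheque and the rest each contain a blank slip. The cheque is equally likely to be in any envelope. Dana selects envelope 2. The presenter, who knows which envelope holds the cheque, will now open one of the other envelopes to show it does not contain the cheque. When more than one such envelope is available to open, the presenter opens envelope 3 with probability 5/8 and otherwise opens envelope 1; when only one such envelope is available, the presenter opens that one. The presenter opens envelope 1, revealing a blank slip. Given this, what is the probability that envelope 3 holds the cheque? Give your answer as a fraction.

8/11

Apply Bayes' rule, conditioning on where the cheque actually is.
If it is in envelope 1 (prior 1/3): the presenter opened envelope 1, so this case is ruled out; weight (1/3)·0 = 0.
If it is in envelope 2 (prior 1/3): envelope 3 is available but not opened, probability 3/8; weight (1/3)·(3/8) = 1/8.
If it is in envelope 3 (prior 1/3): only envelope 1 is available, probability 1; weight (1/3)·1 = 1/3.
The weights sum to 11/24.
So P(the cheque in envelope 3 | the presenter opened envelope 1) = (1/3) / (11/24) = 8/11.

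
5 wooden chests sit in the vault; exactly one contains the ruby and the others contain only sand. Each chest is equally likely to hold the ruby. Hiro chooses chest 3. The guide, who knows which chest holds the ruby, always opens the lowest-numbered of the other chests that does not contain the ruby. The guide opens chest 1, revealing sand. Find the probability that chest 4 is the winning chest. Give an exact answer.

Consider each possible location of the ruby in turn.
If it is in chest 1 (prior 1/5): the guide opened chest 1, so this case is ruled out; weight (1/5)·0 = 0.
If it is in any of chests 2, 3, 4, and 5 (prior 1/5 each): chest 1 is the lowest-numbered option available, probability 1; weight (1/5)·1 = 1/5 each.
The weights sum to 4/5.
So P(the ruby in chest 4 | the guide opened chest 1) = (1/5) / (4/5) = 1/4.

1/4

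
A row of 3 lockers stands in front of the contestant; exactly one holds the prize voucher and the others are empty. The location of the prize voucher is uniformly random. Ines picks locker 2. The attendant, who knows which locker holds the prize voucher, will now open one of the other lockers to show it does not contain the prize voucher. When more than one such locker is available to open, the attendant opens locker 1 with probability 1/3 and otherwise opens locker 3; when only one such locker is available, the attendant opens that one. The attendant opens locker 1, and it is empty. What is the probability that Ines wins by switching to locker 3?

3/4

Condition on the true location of the prize voucher.
If it is in locker 1 (prior 1/3): the attendant opened locker 1, so this case is ruled out; weight (1/3)·0 = 0.
If it is in locker 2 (prior 1/3): locker 1 is available, opened with probability 1/3; weight (1/3)·(1/3) = 1/9.
If it is in locker 3 (prior 1/3): only locker 1 is available, probability 1; weight (1/3)·1 = 1/3.
The weights sum to 4/9.
So P(the prize voucher in locker 3 | the attendant opened locker 1) = (1/3) / (4/9) = 3/4.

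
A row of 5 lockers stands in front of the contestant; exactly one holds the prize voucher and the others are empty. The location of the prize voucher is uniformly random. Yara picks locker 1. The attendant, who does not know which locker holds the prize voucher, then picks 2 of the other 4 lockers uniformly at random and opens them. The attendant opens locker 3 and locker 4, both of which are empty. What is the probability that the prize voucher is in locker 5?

Consider each possible location of the prize voucher in turn.
If it is in any of lockers 1, 2, and 5 (prior 1/5 each): the attendant picks exactly this set with probability 1/6 regardless, and none is the prize; weight (1/5)·(1/6) = 1/30 each.
If it is in either of lockers 3 and 4 (prior 1/5 each): that locker was opened and seen not to hold the prize — ruled out; weight (1/5)·0 = 0 each.
The weights sum to 1/10.
So P(the prize voucher in locker 5 | the attendant opened locker 3 and locker 4) = (1/30) / (1/10) = 1/3.

1/3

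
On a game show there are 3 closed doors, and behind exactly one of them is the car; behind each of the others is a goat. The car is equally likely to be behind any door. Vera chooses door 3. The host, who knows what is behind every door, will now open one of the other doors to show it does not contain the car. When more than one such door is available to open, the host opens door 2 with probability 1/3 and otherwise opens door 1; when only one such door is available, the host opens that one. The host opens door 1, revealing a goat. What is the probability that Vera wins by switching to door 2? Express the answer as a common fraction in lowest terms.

3/5

Apply Bayes' rule, conditioning on where the car actually is.
If it is behind door 1 (prior 1/3): the host opened door 1, so this case is ruled out; weight (1/3)·0 = 0.
If it is behind door 2 (prior 1/3): only door 1 is available, probability 1; weight (1/3)·1 = 1/3.
If it is behind door 3 (prior 1/3): door 2 is available but not opened, probability 2/3; weight (1/3)·(2/3) = 2/9.
The weights sum to 5/9.
So P(the car behind door 2 | the host opened door 1) = (1/3) / (5/9) = 3/5.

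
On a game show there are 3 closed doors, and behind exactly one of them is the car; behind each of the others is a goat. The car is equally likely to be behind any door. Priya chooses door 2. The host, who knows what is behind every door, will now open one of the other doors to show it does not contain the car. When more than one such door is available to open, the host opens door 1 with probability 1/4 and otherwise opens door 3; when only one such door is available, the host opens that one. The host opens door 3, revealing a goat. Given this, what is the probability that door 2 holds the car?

3/7

Consider each possible location of the car in turn.
If it is behind door 1 (prior 1/3): only door 3 is available, probability 1; weight (1/3)·1 = 1/3.
If it is behind door 2 (prior 1/3): door 1 is available but not opened, probability 3/4; weight (1/3)·(3/4) = 1/4.
If it is behind door 3 (prior 1/3): the host opened door 3, so this case is ruled out; weight (1/3)·0 = 0.
The weights sum to 7/12.
So P(the car behind door 2 | the host opened door 3) = (1/4) / (7/12) = 3/7.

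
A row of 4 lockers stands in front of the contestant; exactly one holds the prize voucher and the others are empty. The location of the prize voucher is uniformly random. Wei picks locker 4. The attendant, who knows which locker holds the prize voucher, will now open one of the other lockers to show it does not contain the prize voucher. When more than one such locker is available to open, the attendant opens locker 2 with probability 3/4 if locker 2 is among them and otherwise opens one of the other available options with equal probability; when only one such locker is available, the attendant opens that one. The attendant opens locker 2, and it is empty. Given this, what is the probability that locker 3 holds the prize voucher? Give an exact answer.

Consider each possible location of the prize voucher in turn.
If it is in any of lockers 1, 3, and 4 (prior 1/4 each): locker 2 is available, opened with probability 3/4; weight (1/4)·(3/4) = 3/16 each.
If it is in locker 2 (prior 1/4): the attendant opened locker 2, so this case is ruled out; weight (1/4)·0 = 0.
The weights sum to 9/16.
So P(the prize voucher in locker 3 | the attendant opened locker 2) = (3/16) / (9/16) = 1/3.

1/3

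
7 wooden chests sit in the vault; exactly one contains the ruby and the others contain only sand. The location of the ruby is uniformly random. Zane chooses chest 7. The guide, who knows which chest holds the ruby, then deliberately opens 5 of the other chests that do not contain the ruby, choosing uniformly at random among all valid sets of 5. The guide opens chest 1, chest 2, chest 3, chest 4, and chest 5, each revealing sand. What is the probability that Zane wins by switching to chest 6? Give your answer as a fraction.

6/7

Condition on the true location of the ruby.
If it is in any of chests 1, 2, 3, 4, and 5 (prior 1/7 each): that chest was opened and seen not to hold the prize — ruled out; weight (1/7)·0 = 0 each.
If it is in chest 6 (prior 1/7): the guide has no choice, probability 1; weight (1/7)·1 = 1/7.
If it is in chest 7 (prior 1/7): the guide has 6 equally likely choices, so probability 1/6; weight (1/7)·(1/6) = 1/42.
The weights sum to 1/6.
So P(the ruby in chest 6 | the guide opened chest 1, chest 2, chest 3, chest 4, and chest 5) = (1/7) / (1/6) = 6/7.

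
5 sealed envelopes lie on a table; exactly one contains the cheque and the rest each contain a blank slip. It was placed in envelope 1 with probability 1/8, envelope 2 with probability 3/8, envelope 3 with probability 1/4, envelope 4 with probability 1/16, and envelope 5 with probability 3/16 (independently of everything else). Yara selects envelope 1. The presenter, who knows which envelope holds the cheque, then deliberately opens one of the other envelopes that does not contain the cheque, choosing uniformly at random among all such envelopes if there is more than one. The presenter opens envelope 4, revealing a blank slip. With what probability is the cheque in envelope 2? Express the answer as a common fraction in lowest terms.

Condition on the true location of the cheque.
If it is in envelope 1 (prior 1/8): the presenter has 4 equally likely choices, so probability 1/4; weight (1/8)·(1/4) = 1/32.
If it is in envelope 2 (prior 3/8): the presenter has 3 equally likely choices, so probability 1/3; weight (3/8)·(1/3) = 1/8.
If it is in envelope 3 (prior 1/4): the presenter has 3 equally likely choices, so probability 1/3; weight (1/4)·(1/3) = 1/12.
If it is in envelope 4 (prior 1/16): the presenter opened envelope 4, so this case is ruled out; weight (1/16)·0 = 0.
If it is in envelope 5 (prior 3/16): the presenter has 3 equally likely choices, so probability 1/3; weight (3/16)·(1/3) = 1/16.
The weights sum to 29/96.
So P(the cheque in envelope 2 | the presenter opened envelope 4) = (1/8) / (29/96) = 12/29.

12/29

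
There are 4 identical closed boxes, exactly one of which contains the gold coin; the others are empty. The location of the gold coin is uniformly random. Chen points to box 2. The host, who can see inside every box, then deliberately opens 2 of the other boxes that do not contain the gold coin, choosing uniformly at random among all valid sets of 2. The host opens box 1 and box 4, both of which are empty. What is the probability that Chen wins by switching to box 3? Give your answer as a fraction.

Consider each possible location of the gold coin in turn.
If it is in either of boxes 1 and 4 (prior 1/4 each): that box was opened and seen not to hold the prize — ruled out; weight (1/4)·0 = 0 each.
If it is in box 2 (prior 1/4): the host has 3 equally likely choices, so probability 1/3; weight (1/4)·(1/3) = 1/12.
If it is in box 3 (prior 1/4): the host has no choice, probability 1; weight (1/4)·1 = 1/4.
The weights sum to 1/3.
So P(the gold coin in box 3 | the host opened box 1 and box 4) = (1/4) / (1/3) = 3/4.

3/4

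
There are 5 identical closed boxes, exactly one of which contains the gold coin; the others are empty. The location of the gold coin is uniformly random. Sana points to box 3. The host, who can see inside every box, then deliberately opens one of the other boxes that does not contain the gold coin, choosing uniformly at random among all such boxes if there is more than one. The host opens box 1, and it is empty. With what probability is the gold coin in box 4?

Consider each possible location of the gold coin in turn.
If it is in box 1 (prior 1/5): the host opened box 1, so this case is ruled out; weight (1/5)·0 = 0.
If it is in any of boxes 2, 4, and 5 (prior 1/5 each): the host has 3 equally likely choices, so probability 1/3; weight (1/5)·(1/3) = 1/15 each.
If it is in box 3 (prior 1/5): the host has 4 equally likely choices, so probability 1/4; weight (1/5)·(1/4) = 1/20.
The weights sum to 1/4.
So P(the gold coin in box 4 | the host opened box 1) = (1/15) / (1/4) = 4/15.

4/15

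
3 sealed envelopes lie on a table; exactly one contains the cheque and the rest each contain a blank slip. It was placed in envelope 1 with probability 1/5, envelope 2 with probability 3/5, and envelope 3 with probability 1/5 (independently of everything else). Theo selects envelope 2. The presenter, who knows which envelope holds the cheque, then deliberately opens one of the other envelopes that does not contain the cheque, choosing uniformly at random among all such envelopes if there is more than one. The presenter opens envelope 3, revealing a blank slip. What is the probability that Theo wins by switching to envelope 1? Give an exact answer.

Consider each possible location of the cheque in turn.
If it is in envelope 1 (prior 1/5): the presenter has no choice, probability 1; weight (1/5)·1 = 1/5.
If it is in envelope 2 (prior 3/5): the presenter has 2 equally likely choices, so probability 1/2; weight (3/5)·(1/2) = 3/10.
If it is in envelope 3 (prior 1/5): the presenter opened envelope 3, so this case is ruled out; weight (1/5)·0 = 0.
The weights sum to 1/2.
So P(the cheque in envelope 1 | the presenter opened envelope 3) = (1/5) / (1/2) = 2/5.

2/5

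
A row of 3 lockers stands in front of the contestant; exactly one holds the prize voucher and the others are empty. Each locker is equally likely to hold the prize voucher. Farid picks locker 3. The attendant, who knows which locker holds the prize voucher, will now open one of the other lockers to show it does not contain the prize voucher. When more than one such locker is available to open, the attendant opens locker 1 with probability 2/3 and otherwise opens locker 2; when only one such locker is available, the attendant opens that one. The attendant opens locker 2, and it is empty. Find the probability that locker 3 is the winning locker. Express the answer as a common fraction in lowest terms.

Consider each possible location of the prize voucher in turn.
If it is in locker 1 (prior 1/3): only locker 2 is available, probability 1; weight (1/3)·1 = 1/3.
If it is in locker 2 (prior 1/3): the attendant opened locker 2, so this case is ruled out; weight (1/3)·0 = 0.
If it is in locker 3 (prior 1/3): locker 1 is available but not opened, probability 1/3; weight (1/3)·(1/3) = 1/9.
The weights sum to 4/9.
So P(the prize voucher in locker 3 | the attendant opened locker 2) = (1/9) / (4/9) = 1/4.

1/4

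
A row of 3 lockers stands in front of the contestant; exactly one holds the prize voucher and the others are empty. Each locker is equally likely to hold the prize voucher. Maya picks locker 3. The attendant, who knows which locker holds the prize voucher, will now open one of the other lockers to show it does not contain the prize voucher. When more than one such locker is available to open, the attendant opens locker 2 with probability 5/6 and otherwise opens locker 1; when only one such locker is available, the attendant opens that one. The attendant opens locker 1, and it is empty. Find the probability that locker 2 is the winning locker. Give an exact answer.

6/7

Condition on the true location of the prize voucher.
If it is in locker 1 (prior 1/3): the attendant opened locker 1, so this case is ruled out; weight (1/3)·0 = 0.
If it is in locker 2 (prior 1/3): only locker 1 is available, probability 1; weight (1/3)·1 = 1/3.
If it is in locker 3 (prior 1/3): locker 2 is available but not opened, probability 1/6; weight (1/3)·(1/6) = 1/18.
The weights sum to 7/18.
So P(the prize voucher in locker 2 | the attendant opened locker 1) = (1/3) / (7/18) = 6/7.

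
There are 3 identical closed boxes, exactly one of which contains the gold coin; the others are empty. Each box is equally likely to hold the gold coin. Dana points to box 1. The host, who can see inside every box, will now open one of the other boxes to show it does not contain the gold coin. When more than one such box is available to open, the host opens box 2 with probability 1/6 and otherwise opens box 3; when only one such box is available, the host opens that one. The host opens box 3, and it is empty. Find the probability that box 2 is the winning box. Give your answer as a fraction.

6/11

Condition on the true location of the gold coin.
If it is in box 1 (prior 1/3): box 2 is available but not opened, probability 5/6; weight (1/3)·(5/6) = 5/18.
If it is in box 2 (prior 1/3): only box 3 is available, probability 1; weight (1/3)·1 = 1/3.
If it is in box 3 (prior 1/3): the host opened box 3, so this case is ruled out; weight (1/3)·0 = 0.
The weights sum to 11/18.
So P(the gold coin in box 2 | the host opened box 3) = (1/3) / (11/18) = 6/11.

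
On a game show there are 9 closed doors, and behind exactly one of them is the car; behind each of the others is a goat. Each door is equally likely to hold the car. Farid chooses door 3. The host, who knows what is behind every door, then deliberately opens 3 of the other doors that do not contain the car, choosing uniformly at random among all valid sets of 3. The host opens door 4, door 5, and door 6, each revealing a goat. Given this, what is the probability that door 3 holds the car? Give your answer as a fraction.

Condition on the true location of the car.
If it is behind any of doors 1, 2, 7, 8, and 9 (prior 1/9 each): the host has 35 equally likely choices, so probability 1/35; weight (1/9)·(1/35) = 1/315 each.
If it is behind door 3 (prior 1/9): the host has 56 equally likely choices, so probability 1/56; weight (1/9)·(1/56) = 1/504.
If it is behind any of doors 4, 5, and 6 (prior 1/9 each): that door was opened and seen not to hold the prize — ruled out; weight (1/9)·0 = 0 each.
The weights sum to 1/56.
So P(the car behind door 3 | the host opened door 4, door 5, and door 6) = (1/504) / (1/56) = 1/9.

1/9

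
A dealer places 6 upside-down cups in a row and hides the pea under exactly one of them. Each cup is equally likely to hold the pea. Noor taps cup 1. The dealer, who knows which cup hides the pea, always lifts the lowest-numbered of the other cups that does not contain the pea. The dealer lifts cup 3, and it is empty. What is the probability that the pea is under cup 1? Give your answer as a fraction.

Condition on the true location of the pea.
If it is under any of cups 1, 4, 5, and 6 (prior 1/6 each): the dealer would have opened cup 2 instead, probability 0; weight (1/6)·0 = 0 each.
If it is under cup 2 (prior 1/6): cup 3 is the lowest-numbered option available, probability 1; weight (1/6)·1 = 1/6.
If it is under cup 3 (prior 1/6): the dealer opened cup 3, so this case is ruled out; weight (1/6)·0 = 0.
The weights sum to 1/6.
So P(the pea under cup 1 | the dealer opened cup 3) = 0 / (1/6) = 0.

0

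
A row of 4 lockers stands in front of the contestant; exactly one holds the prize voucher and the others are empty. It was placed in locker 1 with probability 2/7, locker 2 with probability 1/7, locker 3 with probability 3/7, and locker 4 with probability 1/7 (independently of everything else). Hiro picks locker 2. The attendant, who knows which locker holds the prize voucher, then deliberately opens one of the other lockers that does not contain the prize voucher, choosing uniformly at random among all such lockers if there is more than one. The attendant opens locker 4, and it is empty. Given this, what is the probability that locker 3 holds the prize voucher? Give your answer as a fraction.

9/17

Condition on the true location of the prize voucher.
If it is in locker 1 (prior 2/7): the attendant has 2 equally likely choices, so probability 1/2; weight (2/7)·(1/2) = 1/7.
If it is in locker 2 (prior 1/7): the attendant has 3 equally likely choices, so probability 1/3; weight (1/7)·(1/3) = 1/21.
If it is in locker 3 (prior 3/7): the attendant has 2 equally likely choices, so probability 1/2; weight (3/7)·(1/2) = 3/14.
If it is in locker 4 (prior 1/7): the attendant opened locker 4, so this case is ruled out; weight (1/7)·0 = 0.
The weights sum to 17/42.
So P(the prize voucher in locker 3 | the attendant opened locker 4) = (3/14) / (17/42) = 9/17.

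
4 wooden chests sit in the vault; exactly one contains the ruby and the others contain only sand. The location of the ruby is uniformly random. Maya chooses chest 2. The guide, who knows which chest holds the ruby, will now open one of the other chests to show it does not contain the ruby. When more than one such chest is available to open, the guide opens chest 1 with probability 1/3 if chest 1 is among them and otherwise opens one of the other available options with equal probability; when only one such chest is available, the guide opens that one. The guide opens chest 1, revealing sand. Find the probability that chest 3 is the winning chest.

Apply Bayes' rule, conditioning on where the ruby actually is.
If it is in chest 1 (prior 1/4): the guide opened chest 1, so this case is ruled out; weight (1/4)·0 = 0.
If it is in any of chests 2, 3, and 4 (prior 1/4 each): chest 1 is available, opened with probability 1/3; weight (1/4)·(1/3) = 1/12 each.
The weights sum to 1/4.
So P(the ruby in chest 3 | the guide opened chest 1) = (1/12) / (1/4) = 1/3.

1/3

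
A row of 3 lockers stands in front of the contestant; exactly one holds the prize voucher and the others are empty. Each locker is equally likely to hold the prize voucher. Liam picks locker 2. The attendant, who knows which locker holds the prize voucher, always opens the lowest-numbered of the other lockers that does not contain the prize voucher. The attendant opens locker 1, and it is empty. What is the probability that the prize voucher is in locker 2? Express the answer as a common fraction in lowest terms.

1/2

Consider each possible location of the prize voucher in turn.
If it is in locker 1 (prior 1/3): the attendant opened locker 1, so this case is ruled out; weight (1/3)·0 = 0.
If it is in either of lockers 2 and 3 (prior 1/3 each): locker 1 is the lowest-numbered option available, probability 1; weight (1/3)·1 = 1/3 each.
The weights sum to 2/3.
So P(the prize voucher in locker 2 | the attendant opened locker 1) = (1/3) / (2/3) = 1/2.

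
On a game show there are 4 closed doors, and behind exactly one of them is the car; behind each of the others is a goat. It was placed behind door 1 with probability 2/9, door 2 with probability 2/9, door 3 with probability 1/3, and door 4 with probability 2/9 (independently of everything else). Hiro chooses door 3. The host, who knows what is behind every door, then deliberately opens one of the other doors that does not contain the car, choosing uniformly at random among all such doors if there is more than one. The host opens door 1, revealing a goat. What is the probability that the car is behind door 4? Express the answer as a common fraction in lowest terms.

1/3

Condition on the true location of the car.
If it is behind door 1 (prior 2/9): the host opened door 1, so this case is ruled out; weight (2/9)·0 = 0.
If it is behind either of doors 2 and 4 (prior 2/9 each): the host has 2 equally likely choices, so probability 1/2; weight (2/9)·(1/2) = 1/9 each.
If it is behind door 3 (prior 1/3): the host has 3 equally likely choices, so probability 1/3; weight (1/3)·(1/3) = 1/9.
The weights sum to 1/3.
So P(the car behind door 4 | the host opened door 1) = (1/9) / (1/3) = 1/3.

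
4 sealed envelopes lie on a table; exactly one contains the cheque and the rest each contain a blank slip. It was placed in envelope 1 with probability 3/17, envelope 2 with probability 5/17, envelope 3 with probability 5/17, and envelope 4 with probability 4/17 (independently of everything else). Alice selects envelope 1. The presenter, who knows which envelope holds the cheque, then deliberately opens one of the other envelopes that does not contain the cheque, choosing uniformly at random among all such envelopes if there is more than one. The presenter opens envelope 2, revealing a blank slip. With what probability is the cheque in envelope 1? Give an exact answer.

2/11

Apply Bayes' rule, conditioning on where the cheque actually is.
If it is in envelope 1 (prior 3/17): the presenter has 3 equally likely choices, so probability 1/3; weight (3/17)·(1/3) = 1/17.
If it is in envelope 2 (prior 5/17): the presenter opened envelope 2, so this case is ruled out; weight (5/17)·0 = 0.
If it is in envelope 3 (prior 5/17): the presenter has 2 equally likely choices, so probability 1/2; weight (5/17)·(1/2) = 5/34.
If it is in envelope 4 (prior 4/17): the presenter has 2 equally likely choices, so probability 1/2; weight (4/17)·(1/2) = 2/17.
The weights sum to 11/34.
So P(the cheque in envelope 1 | the presenter opened envelope 2) = (1/17) / (11/34) = 2/11.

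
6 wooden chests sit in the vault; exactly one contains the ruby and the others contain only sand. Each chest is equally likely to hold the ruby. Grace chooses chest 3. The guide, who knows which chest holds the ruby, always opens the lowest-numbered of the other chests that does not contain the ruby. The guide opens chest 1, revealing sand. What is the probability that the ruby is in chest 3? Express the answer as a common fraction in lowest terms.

1/5

Consider each possible location of the ruby in turn.
If it is in chest 1 (prior 1/6): the guide opened chest 1, so this case is ruled out; weight (1/6)·0 = 0.
If it is in any of chests 2, 3, 4, 5, and 6 (prior 1/6 each): chest 1 is the lowest-numbered option available, probability 1; weight (1/6)·1 = 1/6 each.
The weights sum to 5/6.
So P(the ruby in chest 3 | the guide opened chest 1) = (1/6) / (5/6) = 1/5.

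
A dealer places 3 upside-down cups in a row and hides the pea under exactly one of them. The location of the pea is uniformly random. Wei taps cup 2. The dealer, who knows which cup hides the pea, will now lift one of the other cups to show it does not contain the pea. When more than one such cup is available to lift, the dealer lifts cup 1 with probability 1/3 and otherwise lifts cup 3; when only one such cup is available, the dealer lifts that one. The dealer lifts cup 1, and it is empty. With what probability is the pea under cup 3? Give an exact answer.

3/4

Apply Bayes' rule, conditioning on where the pea actually is.
If it is under cup 1 (prior 1/3): the dealer opened cup 1, so this case is ruled out; weight (1/3)·0 = 0.
If it is under cup 2 (prior 1/3): cup 1 is available, opened with probability 1/3; weight (1/3)·(1/3) = 1/9.
If it is under cup 3 (prior 1/3): only cup 1 is available, probability 1; weight (1/3)·1 = 1/3.
The weights sum to 4/9.
So P(the pea under cup 3 | the dealer opened cup 1) = (1/3) / (4/9) = 3/4.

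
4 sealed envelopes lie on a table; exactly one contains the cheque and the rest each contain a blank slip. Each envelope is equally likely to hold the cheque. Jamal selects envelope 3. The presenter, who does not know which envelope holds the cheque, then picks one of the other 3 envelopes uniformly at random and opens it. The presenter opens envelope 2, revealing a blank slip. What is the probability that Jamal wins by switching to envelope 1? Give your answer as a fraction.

Apply Bayes' rule, conditioning on where the cheque actually is.
If it is in any of envelopes 1, 3, and 4 (prior 1/4 each): the presenter picks envelope 2 with probability 1/3 regardless, and it is not the prize; weight (1/4)·(1/3) = 1/12 each.
If it is in envelope 2 (prior 1/4): the presenter opened envelope 2, so this case is ruled out; weight (1/4)·0 = 0.
The weights sum to 1/4.
So P(the cheque in envelope 1 | the presenter opened envelope 2) = (1/12) / (1/4) = 1/3.

1/3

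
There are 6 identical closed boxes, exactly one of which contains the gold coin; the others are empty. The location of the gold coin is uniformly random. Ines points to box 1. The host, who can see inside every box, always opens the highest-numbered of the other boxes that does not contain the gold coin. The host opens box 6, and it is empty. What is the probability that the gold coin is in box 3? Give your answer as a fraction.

1/5

Apply Bayes' rule, conditioning on where the gold coin actually is.
If it is in any of boxes 1, 2, 3, 4, and 5 (prior 1/6 each): box 6 is the highest-numbered option available, probability 1; weight (1/6)·1 = 1/6 each.
If it is in box 6 (prior 1/6): the host opened box 6, so this case is ruled out; weight (1/6)·0 = 0.
The weights sum to 5/6.
So P(the gold coin in box 3 | the host opened box 6) = (1/6) / (5/6) = 1/5.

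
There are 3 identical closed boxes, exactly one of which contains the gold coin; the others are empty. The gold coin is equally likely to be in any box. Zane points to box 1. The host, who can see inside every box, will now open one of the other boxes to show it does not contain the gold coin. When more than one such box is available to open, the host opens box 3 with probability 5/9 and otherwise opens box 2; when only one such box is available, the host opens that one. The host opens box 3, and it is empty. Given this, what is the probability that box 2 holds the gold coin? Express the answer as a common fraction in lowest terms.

9/14

Apply Bayes' rule, conditioning on where the gold coin actually is.
If it is in box 1 (prior 1/3): box 3 is available, opened with probability 5/9; weight (1/3)·(5/9) = 5/27.
If it is in box 2 (prior 1/3): only box 3 is available, probability 1; weight (1/3)·1 = 1/3.
If it is in box 3 (prior 1/3): the host opened box 3, so this case is ruled out; weight (1/3)·0 = 0.
The weights sum to 14/27.
So P(the gold coin in box 2 | the host opened box 3) = (1/3) / (14/27) = 9/14.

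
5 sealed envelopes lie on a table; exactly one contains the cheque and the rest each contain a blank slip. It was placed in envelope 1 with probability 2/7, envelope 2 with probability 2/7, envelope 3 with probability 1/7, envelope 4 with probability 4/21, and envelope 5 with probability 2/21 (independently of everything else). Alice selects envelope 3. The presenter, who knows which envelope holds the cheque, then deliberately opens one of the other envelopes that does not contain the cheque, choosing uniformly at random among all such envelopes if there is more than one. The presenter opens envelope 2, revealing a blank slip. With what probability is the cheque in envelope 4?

Apply Bayes' rule, conditioning on where the cheque actually is.
If it is in envelope 1 (prior 2/7): the presenter has 3 equally likely choices, so probability 1/3; weight (2/7)·(1/3) = 2/21.
If it is in envelope 2 (prior 2/7): the presenter opened envelope 2, so this case is ruled out; weight (2/7)·0 = 0.
If it is in envelope 3 (prior 1/7): the presenter has 4 equally likely choices, so probability 1/4; weight (1/7)·(1/4) = 1/28.
If it is in envelope 4 (prior 4/21): the presenter has 3 equally likely choices, so probability 1/3; weight (4/21)·(1/3) = 4/63.
If it is in envelope 5 (prior 2/21): the presenter has 3 equally likely choices, so probability 1/3; weight (2/21)·(1/3) = 2/63.
The weights sum to 19/84.
So P(the cheque in envelope 4 | the presenter opened envelope 2) = (4/63) / (19/84) = 16/57.

16/57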